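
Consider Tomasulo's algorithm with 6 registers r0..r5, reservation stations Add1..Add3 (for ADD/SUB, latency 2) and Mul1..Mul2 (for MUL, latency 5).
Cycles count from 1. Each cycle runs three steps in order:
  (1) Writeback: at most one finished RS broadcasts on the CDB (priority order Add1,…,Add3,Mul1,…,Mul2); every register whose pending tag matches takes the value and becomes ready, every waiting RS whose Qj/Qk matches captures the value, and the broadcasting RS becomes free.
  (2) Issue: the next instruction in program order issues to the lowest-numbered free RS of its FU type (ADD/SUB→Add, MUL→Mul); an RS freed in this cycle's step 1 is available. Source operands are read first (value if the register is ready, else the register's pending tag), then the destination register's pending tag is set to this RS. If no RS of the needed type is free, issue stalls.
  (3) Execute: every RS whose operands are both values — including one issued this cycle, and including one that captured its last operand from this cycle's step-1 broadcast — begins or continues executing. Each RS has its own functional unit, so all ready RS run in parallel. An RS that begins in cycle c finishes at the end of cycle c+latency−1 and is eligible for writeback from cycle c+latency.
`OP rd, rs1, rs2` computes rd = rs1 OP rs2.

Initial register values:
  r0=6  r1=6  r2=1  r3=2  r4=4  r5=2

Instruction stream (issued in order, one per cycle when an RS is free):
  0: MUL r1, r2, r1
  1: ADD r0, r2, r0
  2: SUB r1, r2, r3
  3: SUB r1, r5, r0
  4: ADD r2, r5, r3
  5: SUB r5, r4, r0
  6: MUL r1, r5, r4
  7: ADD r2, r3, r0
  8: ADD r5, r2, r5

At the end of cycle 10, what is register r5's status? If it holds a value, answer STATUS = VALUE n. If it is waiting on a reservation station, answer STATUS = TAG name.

STATUS = TAG Add2

  c1: issue MUL r1<-Mul1  regs: r0:6,r1:Mul1,r2:1,r3:2,r4:4,r5:2
  c2: issue ADD r0<-Add1  regs: r0:Add1,r1:Mul1,r2:1,r3:2,r4:4,r5:2
  c3: issue SUB r1<-Add2  regs: r0:Add1,r1:Add2,r2:1,r3:2,r4:4,r5:2
  c4: CDB Add1=7; issue SUB r1<-Add1  regs: r0:7,r1:Add1,r2:1,r3:2,r4:4,r5:2
  c5: CDB Add2=-1; issue ADD r2<-Add2  regs: r0:7,r1:Add1,r2:Add2,r3:2,r4:4,r5:2
  c6: CDB Add1=-5; issue SUB r5<-Add1  regs: r0:7,r1:-5,r2:Add2,r3:2,r4:4,r5:Add1
  c7: CDB Add2=4; issue MUL r1<-Mul2  regs: r0:7,r1:Mul2,r2:4,r3:2,r4:4,r5:Add1
  c8: CDB Add1=-3; issue ADD r2<-Add1  regs: r0:7,r1:Mul2,r2:Add1,r3:2,r4:4,r5:-3
  c9: CDB Mul1=6; issue ADD r5<-Add2  regs: r0:7,r1:Mul2,r2:Add1,r3:2,r4:4,r5:Add2
  c10: CDB Add1=9  regs: r0:7,r1:Mul2,r2:9,r3:2,r4:4,r5:Add2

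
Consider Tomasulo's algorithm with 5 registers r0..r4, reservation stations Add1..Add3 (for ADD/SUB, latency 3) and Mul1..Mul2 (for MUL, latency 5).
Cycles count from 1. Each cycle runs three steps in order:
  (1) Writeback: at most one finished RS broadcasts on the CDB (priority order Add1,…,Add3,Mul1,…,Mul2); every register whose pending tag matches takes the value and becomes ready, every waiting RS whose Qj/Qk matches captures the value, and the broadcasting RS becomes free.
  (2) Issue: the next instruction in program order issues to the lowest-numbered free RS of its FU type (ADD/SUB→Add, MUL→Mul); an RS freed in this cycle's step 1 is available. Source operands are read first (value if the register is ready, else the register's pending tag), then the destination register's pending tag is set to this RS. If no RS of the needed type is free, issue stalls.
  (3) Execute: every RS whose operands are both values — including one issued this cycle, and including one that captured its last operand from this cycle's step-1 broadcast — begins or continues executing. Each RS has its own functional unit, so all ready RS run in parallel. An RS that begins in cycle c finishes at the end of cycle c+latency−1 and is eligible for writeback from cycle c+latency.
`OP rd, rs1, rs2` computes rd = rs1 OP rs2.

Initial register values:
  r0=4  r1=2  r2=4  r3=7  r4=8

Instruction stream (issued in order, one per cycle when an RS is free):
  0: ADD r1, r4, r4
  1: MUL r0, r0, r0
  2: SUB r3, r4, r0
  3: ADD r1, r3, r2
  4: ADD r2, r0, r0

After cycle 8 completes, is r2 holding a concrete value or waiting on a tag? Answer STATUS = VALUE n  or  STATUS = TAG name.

STATUS = TAG Add3

c1: issue ADD r1<-Add1 | r0:4,r1:Add1,r2:4,r3:7,r4:8
c2: issue MUL r0<-Mul1 | r0:Mul1,r1:Add1,r2:4,r3:7,r4:8
c3: issue SUB r3<-Add2 | r0:Mul1,r1:Add1,r2:4,r3:Add2,r4:8
c4: CDB Add1=16; issue ADD r1<-Add1 | r0:Mul1,r1:Add1,r2:4,r3:Add2,r4:8
c5: issue ADD r2<-Add3 | r0:Mul1,r1:Add1,r2:Add3,r3:Add2,r4:8
c6: - | r0:Mul1,r1:Add1,r2:Add3,r3:Add2,r4:8
c7: CDB Mul1=16 | r0:16,r1:Add1,r2:Add3,r3:Add2,r4:8
c8: - | r0:16,r1:Add1,r2:Add3,r3:Add2,r4:8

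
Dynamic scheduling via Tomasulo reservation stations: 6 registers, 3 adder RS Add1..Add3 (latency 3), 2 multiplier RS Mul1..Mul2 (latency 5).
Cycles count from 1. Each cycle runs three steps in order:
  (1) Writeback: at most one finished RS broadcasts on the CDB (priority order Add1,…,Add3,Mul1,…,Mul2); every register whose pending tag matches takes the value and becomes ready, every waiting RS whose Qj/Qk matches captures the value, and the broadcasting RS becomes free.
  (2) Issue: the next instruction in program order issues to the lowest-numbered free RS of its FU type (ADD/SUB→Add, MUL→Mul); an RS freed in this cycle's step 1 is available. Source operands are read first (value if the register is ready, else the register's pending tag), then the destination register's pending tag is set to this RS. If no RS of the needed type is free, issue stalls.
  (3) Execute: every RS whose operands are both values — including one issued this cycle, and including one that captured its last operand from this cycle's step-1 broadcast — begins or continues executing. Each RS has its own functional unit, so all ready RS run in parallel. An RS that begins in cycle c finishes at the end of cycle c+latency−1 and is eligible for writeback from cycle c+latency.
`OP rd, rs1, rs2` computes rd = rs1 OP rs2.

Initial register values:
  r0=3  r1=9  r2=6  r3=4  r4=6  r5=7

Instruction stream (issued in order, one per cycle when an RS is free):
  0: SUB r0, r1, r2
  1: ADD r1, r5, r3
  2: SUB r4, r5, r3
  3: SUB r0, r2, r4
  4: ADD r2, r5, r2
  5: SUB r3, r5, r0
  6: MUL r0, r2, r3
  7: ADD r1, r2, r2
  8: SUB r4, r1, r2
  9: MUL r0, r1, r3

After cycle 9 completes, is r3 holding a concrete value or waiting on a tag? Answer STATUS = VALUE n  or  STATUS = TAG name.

c1: issue SUB r0<-Add1 | r0:Add1,r1:9,r2:6,r3:4,r4:6,r5:7
c2: issue ADD r1<-Add2 | r0:Add1,r1:Add2,r2:6,r3:4,r4:6,r5:7
c3: issue SUB r4<-Add3 | r0:Add1,r1:Add2,r2:6,r3:4,r4:Add3,r5:7
c4: CDB Add1=3; issue SUB r0<-Add1 | r0:Add1,r1:Add2,r2:6,r3:4,r4:Add3,r5:7
c5: CDB Add2=11; issue ADD r2<-Add2 | r0:Add1,r1:11,r2:Add2,r3:4,r4:Add3,r5:7
c6: CDB Add3=3; issue SUB r3<-Add3 | r0:Add1,r1:11,r2:Add2,r3:Add3,r4:3,r5:7
c7: issue MUL r0<-Mul1 | r0:Mul1,r1:11,r2:Add2,r3:Add3,r4:3,r5:7
c8: CDB Add2=13; issue ADD r1<-Add2 | r0:Mul1,r1:Add2,r2:13,r3:Add3,r4:3,r5:7
c9: CDB Add1=3; issue SUB r4<-Add1 | r0:Mul1,r1:Add2,r2:13,r3:Add3,r4:Add1,r5:7

STATUS = TAG Add3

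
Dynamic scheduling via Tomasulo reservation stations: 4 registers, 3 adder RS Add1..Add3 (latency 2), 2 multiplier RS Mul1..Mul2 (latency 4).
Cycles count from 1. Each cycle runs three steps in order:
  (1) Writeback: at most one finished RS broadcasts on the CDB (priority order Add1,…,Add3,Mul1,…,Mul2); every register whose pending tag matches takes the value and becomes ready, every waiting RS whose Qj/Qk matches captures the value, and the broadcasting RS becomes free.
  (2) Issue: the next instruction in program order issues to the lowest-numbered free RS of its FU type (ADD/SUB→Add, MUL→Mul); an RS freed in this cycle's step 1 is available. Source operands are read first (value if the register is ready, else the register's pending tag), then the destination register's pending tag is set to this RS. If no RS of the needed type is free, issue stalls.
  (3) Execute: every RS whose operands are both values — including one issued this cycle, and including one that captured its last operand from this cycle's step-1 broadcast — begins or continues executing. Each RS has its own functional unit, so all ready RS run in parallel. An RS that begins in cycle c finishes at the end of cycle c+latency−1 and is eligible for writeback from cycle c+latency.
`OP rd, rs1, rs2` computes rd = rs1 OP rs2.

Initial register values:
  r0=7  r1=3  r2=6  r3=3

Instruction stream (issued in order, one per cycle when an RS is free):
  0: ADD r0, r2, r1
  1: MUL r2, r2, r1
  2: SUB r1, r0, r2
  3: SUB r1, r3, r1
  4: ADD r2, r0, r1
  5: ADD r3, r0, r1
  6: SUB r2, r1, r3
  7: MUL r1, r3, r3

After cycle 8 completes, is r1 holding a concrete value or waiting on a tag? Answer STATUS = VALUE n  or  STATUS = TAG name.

STATUS = TAG Add2

cycle 1: issue ADD r0<-Add1 // r0:Add1,r1:3,r2:6,r3:3
cycle 2: issue MUL r2<-Mul1 // r0:Add1,r1:3,r2:Mul1,r3:3
cycle 3: CDB Add1=9; issue SUB r1<-Add1 // r0:9,r1:Add1,r2:Mul1,r3:3
cycle 4: issue SUB r1<-Add2 // r0:9,r1:Add2,r2:Mul1,r3:3
cycle 5: issue ADD r2<-Add3 // r0:9,r1:Add2,r2:Add3,r3:3
cycle 6: CDB Mul1=18; stall // r0:9,r1:Add2,r2:Add3,r3:3
cycle 7: stall // r0:9,r1:Add2,r2:Add3,r3:3
cycle 8: CDB Add1=-9; issue ADD r3<-Add1 // r0:9,r1:Add2,r2:Add3,r3:Add1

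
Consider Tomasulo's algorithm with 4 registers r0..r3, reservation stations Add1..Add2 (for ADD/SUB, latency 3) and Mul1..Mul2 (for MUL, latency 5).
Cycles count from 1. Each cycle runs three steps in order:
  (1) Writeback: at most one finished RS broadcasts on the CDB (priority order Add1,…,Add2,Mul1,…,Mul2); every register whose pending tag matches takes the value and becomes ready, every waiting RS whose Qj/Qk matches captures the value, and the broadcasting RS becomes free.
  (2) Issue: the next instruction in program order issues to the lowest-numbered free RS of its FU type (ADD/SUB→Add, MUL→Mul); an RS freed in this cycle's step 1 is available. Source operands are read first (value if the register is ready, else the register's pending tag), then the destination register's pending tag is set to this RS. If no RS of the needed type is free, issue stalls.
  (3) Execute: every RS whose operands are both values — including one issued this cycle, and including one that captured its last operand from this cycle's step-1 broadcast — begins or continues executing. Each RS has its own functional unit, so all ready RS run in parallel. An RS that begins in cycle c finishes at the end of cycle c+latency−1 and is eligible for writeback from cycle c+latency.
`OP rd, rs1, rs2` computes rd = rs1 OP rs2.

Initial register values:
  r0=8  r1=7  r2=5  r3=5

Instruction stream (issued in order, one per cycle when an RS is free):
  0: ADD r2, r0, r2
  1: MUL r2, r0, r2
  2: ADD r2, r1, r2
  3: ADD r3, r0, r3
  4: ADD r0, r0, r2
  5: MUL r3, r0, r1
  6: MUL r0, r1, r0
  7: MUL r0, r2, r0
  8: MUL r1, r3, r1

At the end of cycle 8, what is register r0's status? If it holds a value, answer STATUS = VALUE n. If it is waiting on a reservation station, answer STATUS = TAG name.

  c1: issue ADD r2<-Add1  regs: r0:8,r1:7,r2:Add1,r3:5
  c2: issue MUL r2<-Mul1  regs: r0:8,r1:7,r2:Mul1,r3:5
  c3: issue ADD r2<-Add2  regs: r0:8,r1:7,r2:Add2,r3:5
  c4: CDB Add1=13; issue ADD r3<-Add1  regs: r0:8,r1:7,r2:Add2,r3:Add1
  c5: stall  regs: r0:8,r1:7,r2:Add2,r3:Add1
  c6: stall  regs: r0:8,r1:7,r2:Add2,r3:Add1
  c7: CDB Add1=13; issue ADD r0<-Add1  regs: r0:Add1,r1:7,r2:Add2,r3:13
  c8: issue MUL r3<-Mul2  regs: r0:Add1,r1:7,r2:Add2,r3:Mul2

STATUS = TAG Add1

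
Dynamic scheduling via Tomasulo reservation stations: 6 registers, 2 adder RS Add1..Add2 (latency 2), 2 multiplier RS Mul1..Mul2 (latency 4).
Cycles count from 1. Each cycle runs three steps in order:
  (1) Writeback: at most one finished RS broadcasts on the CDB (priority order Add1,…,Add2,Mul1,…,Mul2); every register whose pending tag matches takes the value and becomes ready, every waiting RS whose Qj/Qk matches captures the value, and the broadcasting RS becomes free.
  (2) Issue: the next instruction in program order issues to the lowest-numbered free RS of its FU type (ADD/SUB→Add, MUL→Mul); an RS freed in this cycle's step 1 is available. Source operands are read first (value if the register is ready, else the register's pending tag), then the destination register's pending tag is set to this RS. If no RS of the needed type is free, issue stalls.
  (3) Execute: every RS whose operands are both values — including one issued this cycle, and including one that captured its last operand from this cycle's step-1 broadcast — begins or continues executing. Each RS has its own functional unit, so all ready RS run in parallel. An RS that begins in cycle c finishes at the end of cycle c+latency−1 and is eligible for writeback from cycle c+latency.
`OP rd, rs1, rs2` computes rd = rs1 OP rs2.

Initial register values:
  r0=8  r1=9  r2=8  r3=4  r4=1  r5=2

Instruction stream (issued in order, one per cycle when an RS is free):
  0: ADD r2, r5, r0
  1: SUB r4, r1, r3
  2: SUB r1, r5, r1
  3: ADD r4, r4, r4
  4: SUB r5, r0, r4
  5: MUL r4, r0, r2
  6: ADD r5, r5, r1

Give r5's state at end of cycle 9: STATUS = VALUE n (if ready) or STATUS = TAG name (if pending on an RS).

cycle 1: issue ADD r2<-Add1 // r0:8,r1:9,r2:Add1,r3:4,r4:1,r5:2
cycle 2: issue SUB r4<-Add2 // r0:8,r1:9,r2:Add1,r3:4,r4:Add2,r5:2
cycle 3: CDB Add1=10; issue SUB r1<-Add1 // r0:8,r1:Add1,r2:10,r3:4,r4:Add2,r5:2
cycle 4: CDB Add2=5; issue ADD r4<-Add2 // r0:8,r1:Add1,r2:10,r3:4,r4:Add2,r5:2
cycle 5: CDB Add1=-7; issue SUB r5<-Add1 // r0:8,r1:-7,r2:10,r3:4,r4:Add2,r5:Add1
cycle 6: CDB Add2=10; issue MUL r4<-Mul1 // r0:8,r1:-7,r2:10,r3:4,r4:Mul1,r5:Add1
cycle 7: issue ADD r5<-Add2 // r0:8,r1:-7,r2:10,r3:4,r4:Mul1,r5:Add2
cycle 8: CDB Add1=-2 // r0:8,r1:-7,r2:10,r3:4,r4:Mul1,r5:Add2
cycle 9: - // r0:8,r1:-7,r2:10,r3:4,r4:Mul1,r5:Add2

STATUS = TAG Add2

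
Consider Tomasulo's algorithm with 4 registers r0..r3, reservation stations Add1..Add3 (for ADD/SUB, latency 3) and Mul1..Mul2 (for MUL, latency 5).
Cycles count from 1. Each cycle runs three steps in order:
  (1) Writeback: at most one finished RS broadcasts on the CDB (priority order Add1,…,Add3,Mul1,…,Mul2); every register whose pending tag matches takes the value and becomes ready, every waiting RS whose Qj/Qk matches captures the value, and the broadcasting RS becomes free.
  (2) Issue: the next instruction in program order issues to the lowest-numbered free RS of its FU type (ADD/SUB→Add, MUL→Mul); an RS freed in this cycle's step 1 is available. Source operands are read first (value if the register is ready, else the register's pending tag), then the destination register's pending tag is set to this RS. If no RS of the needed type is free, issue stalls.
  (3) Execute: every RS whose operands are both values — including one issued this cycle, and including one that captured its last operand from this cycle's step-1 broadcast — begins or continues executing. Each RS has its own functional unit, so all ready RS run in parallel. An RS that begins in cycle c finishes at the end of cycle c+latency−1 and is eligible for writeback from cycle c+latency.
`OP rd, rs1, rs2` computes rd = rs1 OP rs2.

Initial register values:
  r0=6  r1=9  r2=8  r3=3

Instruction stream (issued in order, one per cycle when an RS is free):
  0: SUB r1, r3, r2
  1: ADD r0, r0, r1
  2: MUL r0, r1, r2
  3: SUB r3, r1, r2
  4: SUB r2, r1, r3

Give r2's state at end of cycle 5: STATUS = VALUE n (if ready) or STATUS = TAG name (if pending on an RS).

c1: issue SUB r1<-Add1 | r0:6,r1:Add1,r2:8,r3:3
c2: issue ADD r0<-Add2 | r0:Add2,r1:Add1,r2:8,r3:3
c3: issue MUL r0<-Mul1 | r0:Mul1,r1:Add1,r2:8,r3:3
c4: CDB Add1=-5; issue SUB r3<-Add1 | r0:Mul1,r1:-5,r2:8,r3:Add1
c5: issue SUB r2<-Add3 | r0:Mul1,r1:-5,r2:Add3,r3:Add1

STATUS = TAG Add3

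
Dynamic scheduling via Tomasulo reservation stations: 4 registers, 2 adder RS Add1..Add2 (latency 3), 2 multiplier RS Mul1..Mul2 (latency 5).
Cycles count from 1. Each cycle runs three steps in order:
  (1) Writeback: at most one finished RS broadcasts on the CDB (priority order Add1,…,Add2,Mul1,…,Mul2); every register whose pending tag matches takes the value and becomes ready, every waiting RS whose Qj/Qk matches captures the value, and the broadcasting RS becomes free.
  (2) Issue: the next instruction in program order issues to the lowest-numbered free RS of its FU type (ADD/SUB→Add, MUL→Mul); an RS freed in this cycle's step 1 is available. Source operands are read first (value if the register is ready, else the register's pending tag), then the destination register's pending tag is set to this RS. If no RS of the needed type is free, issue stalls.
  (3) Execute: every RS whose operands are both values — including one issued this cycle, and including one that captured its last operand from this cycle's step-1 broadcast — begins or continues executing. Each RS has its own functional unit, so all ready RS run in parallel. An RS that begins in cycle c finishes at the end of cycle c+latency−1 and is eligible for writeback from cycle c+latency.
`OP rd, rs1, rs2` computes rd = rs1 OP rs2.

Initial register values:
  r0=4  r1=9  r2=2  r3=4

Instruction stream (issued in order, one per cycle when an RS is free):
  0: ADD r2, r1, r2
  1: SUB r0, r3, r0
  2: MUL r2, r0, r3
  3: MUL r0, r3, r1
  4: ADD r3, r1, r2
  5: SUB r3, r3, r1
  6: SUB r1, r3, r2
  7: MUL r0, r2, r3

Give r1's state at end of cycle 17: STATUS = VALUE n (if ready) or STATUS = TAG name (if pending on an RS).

cycle 1: issue ADD r2<-Add1 // r0:4,r1:9,r2:Add1,r3:4
cycle 2: issue SUB r0<-Add2 // r0:Add2,r1:9,r2:Add1,r3:4
cycle 3: issue MUL r2<-Mul1 // r0:Add2,r1:9,r2:Mul1,r3:4
cycle 4: CDB Add1=11; issue MUL r0<-Mul2 // r0:Mul2,r1:9,r2:Mul1,r3:4
cycle 5: CDB Add2=0; issue ADD r3<-Add1 // r0:Mul2,r1:9,r2:Mul1,r3:Add1
cycle 6: issue SUB r3<-Add2 // r0:Mul2,r1:9,r2:Mul1,r3:Add2
cycle 7: stall // r0:Mul2,r1:9,r2:Mul1,r3:Add2
cycle 8: stall // r0:Mul2,r1:9,r2:Mul1,r3:Add2
cycle 9: CDB Mul2=36; stall // r0:36,r1:9,r2:Mul1,r3:Add2
cycle 10: CDB Mul1=0; stall // r0:36,r1:9,r2:0,r3:Add2
cycle 11: stall // r0:36,r1:9,r2:0,r3:Add2
cycle 12: stall // r0:36,r1:9,r2:0,r3:Add2
cycle 13: CDB Add1=9; issue SUB r1<-Add1 // r0:36,r1:Add1,r2:0,r3:Add2
cycle 14: issue MUL r0<-Mul1 // r0:Mul1,r1:Add1,r2:0,r3:Add2
cycle 15: - // r0:Mul1,r1:Add1,r2:0,r3:Add2
cycle 16: CDB Add2=0 // r0:Mul1,r1:Add1,r2:0,r3:0
cycle 17: - // r0:Mul1,r1:Add1,r2:0,r3:0

STATUS = TAG Add1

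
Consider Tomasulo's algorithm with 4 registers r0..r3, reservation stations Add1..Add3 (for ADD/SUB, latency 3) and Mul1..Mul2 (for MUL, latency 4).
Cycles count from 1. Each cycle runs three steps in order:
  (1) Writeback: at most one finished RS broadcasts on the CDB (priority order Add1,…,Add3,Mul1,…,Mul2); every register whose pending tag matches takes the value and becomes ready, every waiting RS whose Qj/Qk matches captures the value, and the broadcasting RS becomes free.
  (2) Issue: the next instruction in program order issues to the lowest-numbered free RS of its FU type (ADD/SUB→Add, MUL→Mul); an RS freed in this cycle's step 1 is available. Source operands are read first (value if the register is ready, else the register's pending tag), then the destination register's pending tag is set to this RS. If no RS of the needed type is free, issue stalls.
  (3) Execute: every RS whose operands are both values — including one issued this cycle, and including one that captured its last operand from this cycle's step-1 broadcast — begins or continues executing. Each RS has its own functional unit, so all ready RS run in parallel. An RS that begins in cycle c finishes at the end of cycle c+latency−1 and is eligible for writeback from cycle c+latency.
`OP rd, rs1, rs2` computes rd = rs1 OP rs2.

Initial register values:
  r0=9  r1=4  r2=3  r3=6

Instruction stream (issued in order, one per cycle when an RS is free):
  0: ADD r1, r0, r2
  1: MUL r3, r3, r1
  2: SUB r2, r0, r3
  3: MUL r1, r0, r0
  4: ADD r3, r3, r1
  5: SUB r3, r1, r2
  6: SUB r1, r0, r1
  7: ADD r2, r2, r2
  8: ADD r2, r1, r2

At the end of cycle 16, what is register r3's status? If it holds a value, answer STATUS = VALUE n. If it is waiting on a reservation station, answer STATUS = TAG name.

STATUS = VALUE 144

  c1: issue ADD r1<-Add1  regs: r0:9,r1:Add1,r2:3,r3:6
  c2: issue MUL r3<-Mul1  regs: r0:9,r1:Add1,r2:3,r3:Mul1
  c3: issue SUB r2<-Add2  regs: r0:9,r1:Add1,r2:Add2,r3:Mul1
  c4: CDB Add1=12; issue MUL r1<-Mul2  regs: r0:9,r1:Mul2,r2:Add2,r3:Mul1
  c5: issue ADD r3<-Add1  regs: r0:9,r1:Mul2,r2:Add2,r3:Add1
  c6: issue SUB r3<-Add3  regs: r0:9,r1:Mul2,r2:Add2,r3:Add3
  c7: stall  regs: r0:9,r1:Mul2,r2:Add2,r3:Add3
  c8: CDB Mul1=72; stall  regs: r0:9,r1:Mul2,r2:Add2,r3:Add3
  c9: CDB Mul2=81; stall  regs: r0:9,r1:81,r2:Add2,r3:Add3
  c10: stall  regs: r0:9,r1:81,r2:Add2,r3:Add3
  c11: CDB Add2=-63; issue SUB r1<-Add2  regs: r0:9,r1:Add2,r2:-63,r3:Add3
  c12: CDB Add1=153; issue ADD r2<-Add1  regs: r0:9,r1:Add2,r2:Add1,r3:Add3
  c13: stall  regs: r0:9,r1:Add2,r2:Add1,r3:Add3
  c14: CDB Add2=-72; issue ADD r2<-Add2  regs: r0:9,r1:-72,r2:Add2,r3:Add3
  c15: CDB Add1=-126  regs: r0:9,r1:-72,r2:Add2,r3:Add3
  c16: CDB Add3=144  regs: r0:9,r1:-72,r2:Add2,r3:144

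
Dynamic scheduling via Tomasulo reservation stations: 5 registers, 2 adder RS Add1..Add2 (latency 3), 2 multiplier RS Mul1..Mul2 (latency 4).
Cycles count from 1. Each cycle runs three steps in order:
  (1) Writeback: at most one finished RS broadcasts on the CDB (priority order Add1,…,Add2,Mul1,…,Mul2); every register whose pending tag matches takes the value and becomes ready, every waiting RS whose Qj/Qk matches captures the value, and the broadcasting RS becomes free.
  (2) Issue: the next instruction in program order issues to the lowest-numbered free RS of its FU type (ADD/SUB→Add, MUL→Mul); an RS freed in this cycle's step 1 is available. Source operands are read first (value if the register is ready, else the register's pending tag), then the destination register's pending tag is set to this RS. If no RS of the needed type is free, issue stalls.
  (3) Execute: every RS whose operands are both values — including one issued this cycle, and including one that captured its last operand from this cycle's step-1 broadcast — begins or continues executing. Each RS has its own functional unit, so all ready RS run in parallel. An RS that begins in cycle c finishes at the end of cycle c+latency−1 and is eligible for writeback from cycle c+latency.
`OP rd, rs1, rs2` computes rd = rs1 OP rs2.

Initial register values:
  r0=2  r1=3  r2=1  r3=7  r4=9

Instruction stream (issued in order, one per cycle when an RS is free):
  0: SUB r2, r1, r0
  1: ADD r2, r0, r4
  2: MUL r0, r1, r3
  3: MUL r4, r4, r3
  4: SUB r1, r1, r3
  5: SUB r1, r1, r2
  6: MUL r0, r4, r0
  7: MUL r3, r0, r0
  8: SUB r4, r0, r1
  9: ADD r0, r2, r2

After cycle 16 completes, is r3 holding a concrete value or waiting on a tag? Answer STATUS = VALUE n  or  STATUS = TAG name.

c1: issue SUB r2<-Add1 | r0:2,r1:3,r2:Add1,r3:7,r4:9
c2: issue ADD r2<-Add2 | r0:2,r1:3,r2:Add2,r3:7,r4:9
c3: issue MUL r0<-Mul1 | r0:Mul1,r1:3,r2:Add2,r3:7,r4:9
c4: CDB Add1=1; issue MUL r4<-Mul2 | r0:Mul1,r1:3,r2:Add2,r3:7,r4:Mul2
c5: CDB Add2=11; issue SUB r1<-Add1 | r0:Mul1,r1:Add1,r2:11,r3:7,r4:Mul2
c6: issue SUB r1<-Add2 | r0:Mul1,r1:Add2,r2:11,r3:7,r4:Mul2
c7: CDB Mul1=21; issue MUL r0<-Mul1 | r0:Mul1,r1:Add2,r2:11,r3:7,r4:Mul2
c8: CDB Add1=-4; stall | r0:Mul1,r1:Add2,r2:11,r3:7,r4:Mul2
c9: CDB Mul2=63; issue MUL r3<-Mul2 | r0:Mul1,r1:Add2,r2:11,r3:Mul2,r4:63
c10: issue SUB r4<-Add1 | r0:Mul1,r1:Add2,r2:11,r3:Mul2,r4:Add1
c11: CDB Add2=-15; issue ADD r0<-Add2 | r0:Add2,r1:-15,r2:11,r3:Mul2,r4:Add1
c12: - | r0:Add2,r1:-15,r2:11,r3:Mul2,r4:Add1
c13: CDB Mul1=1323 | r0:Add2,r1:-15,r2:11,r3:Mul2,r4:Add1
c14: CDB Add2=22 | r0:22,r1:-15,r2:11,r3:Mul2,r4:Add1
c15: - | r0:22,r1:-15,r2:11,r3:Mul2,r4:Add1
c16: CDB Add1=1338 | r0:22,r1:-15,r2:11,r3:Mul2,r4:1338

STATUS = TAG Mul2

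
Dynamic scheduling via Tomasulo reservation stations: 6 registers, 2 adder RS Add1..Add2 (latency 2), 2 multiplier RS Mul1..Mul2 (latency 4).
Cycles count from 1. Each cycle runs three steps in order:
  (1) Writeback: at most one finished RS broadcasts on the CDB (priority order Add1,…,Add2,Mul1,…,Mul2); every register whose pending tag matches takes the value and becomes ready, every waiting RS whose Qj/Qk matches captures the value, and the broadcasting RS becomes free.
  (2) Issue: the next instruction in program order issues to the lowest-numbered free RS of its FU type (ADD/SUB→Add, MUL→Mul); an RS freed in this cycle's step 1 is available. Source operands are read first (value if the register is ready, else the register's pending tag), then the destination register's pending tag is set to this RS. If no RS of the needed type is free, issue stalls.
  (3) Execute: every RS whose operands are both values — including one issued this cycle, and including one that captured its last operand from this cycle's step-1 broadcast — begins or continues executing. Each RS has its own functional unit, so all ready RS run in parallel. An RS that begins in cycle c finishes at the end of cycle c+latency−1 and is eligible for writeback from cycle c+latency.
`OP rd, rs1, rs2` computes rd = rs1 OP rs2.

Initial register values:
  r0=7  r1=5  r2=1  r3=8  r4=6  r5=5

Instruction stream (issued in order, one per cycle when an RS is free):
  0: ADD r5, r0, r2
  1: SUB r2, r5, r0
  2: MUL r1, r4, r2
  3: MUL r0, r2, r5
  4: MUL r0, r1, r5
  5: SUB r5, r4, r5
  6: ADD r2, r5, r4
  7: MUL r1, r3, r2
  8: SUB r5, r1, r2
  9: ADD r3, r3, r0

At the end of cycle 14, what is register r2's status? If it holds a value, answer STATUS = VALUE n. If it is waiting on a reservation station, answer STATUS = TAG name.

STATUS = VALUE 4

c1: issue ADD r5<-Add1 | r0:7,r1:5,r2:1,r3:8,r4:6,r5:Add1
c2: issue SUB r2<-Add2 | r0:7,r1:5,r2:Add2,r3:8,r4:6,r5:Add1
c3: CDB Add1=8; issue MUL r1<-Mul1 | r0:7,r1:Mul1,r2:Add2,r3:8,r4:6,r5:8
c4: issue MUL r0<-Mul2 | r0:Mul2,r1:Mul1,r2:Add2,r3:8,r4:6,r5:8
c5: CDB Add2=1; stall | r0:Mul2,r1:Mul1,r2:1,r3:8,r4:6,r5:8
c6: stall | r0:Mul2,r1:Mul1,r2:1,r3:8,r4:6,r5:8
c7: stall | r0:Mul2,r1:Mul1,r2:1,r3:8,r4:6,r5:8
c8: stall | r0:Mul2,r1:Mul1,r2:1,r3:8,r4:6,r5:8
c9: CDB Mul1=6; issue MUL r0<-Mul1 | r0:Mul1,r1:6,r2:1,r3:8,r4:6,r5:8
c10: CDB Mul2=8; issue SUB r5<-Add1 | r0:Mul1,r1:6,r2:1,r3:8,r4:6,r5:Add1
c11: issue ADD r2<-Add2 | r0:Mul1,r1:6,r2:Add2,r3:8,r4:6,r5:Add1
c12: CDB Add1=-2; issue MUL r1<-Mul2 | r0:Mul1,r1:Mul2,r2:Add2,r3:8,r4:6,r5:-2
c13: CDB Mul1=48; issue SUB r5<-Add1 | r0:48,r1:Mul2,r2:Add2,r3:8,r4:6,r5:Add1
c14: CDB Add2=4; issue ADD r3<-Add2 | r0:48,r1:Mul2,r2:4,r3:Add2,r4:6,r5:Add1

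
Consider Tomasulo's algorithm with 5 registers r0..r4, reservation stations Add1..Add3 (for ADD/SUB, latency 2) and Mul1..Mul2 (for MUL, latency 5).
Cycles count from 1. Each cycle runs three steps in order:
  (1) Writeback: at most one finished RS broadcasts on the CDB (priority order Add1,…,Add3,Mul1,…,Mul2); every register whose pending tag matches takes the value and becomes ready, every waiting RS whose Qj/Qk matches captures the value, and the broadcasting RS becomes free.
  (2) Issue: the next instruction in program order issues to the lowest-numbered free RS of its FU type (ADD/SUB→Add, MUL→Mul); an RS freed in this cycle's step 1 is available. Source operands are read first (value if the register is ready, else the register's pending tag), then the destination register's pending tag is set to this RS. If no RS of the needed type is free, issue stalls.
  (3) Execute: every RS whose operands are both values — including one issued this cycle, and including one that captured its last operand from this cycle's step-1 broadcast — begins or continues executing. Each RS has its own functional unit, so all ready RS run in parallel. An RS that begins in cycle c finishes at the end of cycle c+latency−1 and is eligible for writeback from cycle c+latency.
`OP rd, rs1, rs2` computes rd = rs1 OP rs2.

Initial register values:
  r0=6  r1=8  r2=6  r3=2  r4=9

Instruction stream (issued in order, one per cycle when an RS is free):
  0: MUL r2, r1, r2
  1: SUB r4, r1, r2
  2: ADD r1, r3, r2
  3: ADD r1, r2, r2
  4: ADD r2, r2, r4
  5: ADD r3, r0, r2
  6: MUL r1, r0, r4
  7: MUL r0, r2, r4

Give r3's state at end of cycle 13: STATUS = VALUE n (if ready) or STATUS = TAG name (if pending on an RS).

cycle 1: issue MUL r2<-Mul1 // r0:6,r1:8,r2:Mul1,r3:2,r4:9
cycle 2: issue SUB r4<-Add1 // r0:6,r1:8,r2:Mul1,r3:2,r4:Add1
cycle 3: issue ADD r1<-Add2 // r0:6,r1:Add2,r2:Mul1,r3:2,r4:Add1
cycle 4: issue ADD r1<-Add3 // r0:6,r1:Add3,r2:Mul1,r3:2,r4:Add1
cycle 5: stall // r0:6,r1:Add3,r2:Mul1,r3:2,r4:Add1
cycle 6: CDB Mul1=48; stall // r0:6,r1:Add3,r2:48,r3:2,r4:Add1
cycle 7: stall // r0:6,r1:Add3,r2:48,r3:2,r4:Add1
cycle 8: CDB Add1=-40; issue ADD r2<-Add1 // r0:6,r1:Add3,r2:Add1,r3:2,r4:-40
cycle 9: CDB Add2=50; issue ADD r3<-Add2 // r0:6,r1:Add3,r2:Add1,r3:Add2,r4:-40
cycle 10: CDB Add1=8; issue MUL r1<-Mul1 // r0:6,r1:Mul1,r2:8,r3:Add2,r4:-40
cycle 11: CDB Add3=96; issue MUL r0<-Mul2 // r0:Mul2,r1:Mul1,r2:8,r3:Add2,r4:-40
cycle 12: CDB Add2=14 // r0:Mul2,r1:Mul1,r2:8,r3:14,r4:-40
cycle 13: - // r0:Mul2,r1:Mul1,r2:8,r3:14,r4:-40

STATUS = VALUE 14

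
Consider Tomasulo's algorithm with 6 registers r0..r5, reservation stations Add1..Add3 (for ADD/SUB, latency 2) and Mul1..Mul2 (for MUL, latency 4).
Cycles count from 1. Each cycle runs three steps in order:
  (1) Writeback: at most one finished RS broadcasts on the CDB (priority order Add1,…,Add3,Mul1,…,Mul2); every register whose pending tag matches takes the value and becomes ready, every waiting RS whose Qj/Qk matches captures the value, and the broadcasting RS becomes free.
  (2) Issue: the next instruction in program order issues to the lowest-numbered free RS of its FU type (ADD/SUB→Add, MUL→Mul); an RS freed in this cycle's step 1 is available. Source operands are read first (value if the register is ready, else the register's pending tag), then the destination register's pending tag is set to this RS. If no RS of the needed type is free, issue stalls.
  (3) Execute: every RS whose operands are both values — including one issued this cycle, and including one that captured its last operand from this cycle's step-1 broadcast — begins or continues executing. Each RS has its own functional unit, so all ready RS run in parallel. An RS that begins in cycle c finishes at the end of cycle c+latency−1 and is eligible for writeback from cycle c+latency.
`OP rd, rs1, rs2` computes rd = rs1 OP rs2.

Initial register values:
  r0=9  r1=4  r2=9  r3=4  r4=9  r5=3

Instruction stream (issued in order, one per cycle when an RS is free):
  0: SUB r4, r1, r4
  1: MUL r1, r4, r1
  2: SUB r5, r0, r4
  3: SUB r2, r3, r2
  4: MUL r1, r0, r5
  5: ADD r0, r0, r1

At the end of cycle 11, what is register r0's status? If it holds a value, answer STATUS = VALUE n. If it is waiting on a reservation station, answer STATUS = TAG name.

STATUS = VALUE 135

cycle 1: issue SUB r4<-Add1 // r0:9,r1:4,r2:9,r3:4,r4:Add1,r5:3
cycle 2: issue MUL r1<-Mul1 // r0:9,r1:Mul1,r2:9,r3:4,r4:Add1,r5:3
cycle 3: CDB Add1=-5; issue SUB r5<-Add1 // r0:9,r1:Mul1,r2:9,r3:4,r4:-5,r5:Add1
cycle 4: issue SUB r2<-Add2 // r0:9,r1:Mul1,r2:Add2,r3:4,r4:-5,r5:Add1
cycle 5: CDB Add1=14; issue MUL r1<-Mul2 // r0:9,r1:Mul2,r2:Add2,r3:4,r4:-5,r5:14
cycle 6: CDB Add2=-5; issue ADD r0<-Add1 // r0:Add1,r1:Mul2,r2:-5,r3:4,r4:-5,r5:14
cycle 7: CDB Mul1=-20 // r0:Add1,r1:Mul2,r2:-5,r3:4,r4:-5,r5:14
cycle 8: - // r0:Add1,r1:Mul2,r2:-5,r3:4,r4:-5,r5:14
cycle 9: CDB Mul2=126 // r0:Add1,r1:126,r2:-5,r3:4,r4:-5,r5:14
cycle 10: - // r0:Add1,r1:126,r2:-5,r3:4,r4:-5,r5:14
cycle 11: CDB Add1=135 // r0:135,r1:126,r2:-5,r3:4,r4:-5,r5:14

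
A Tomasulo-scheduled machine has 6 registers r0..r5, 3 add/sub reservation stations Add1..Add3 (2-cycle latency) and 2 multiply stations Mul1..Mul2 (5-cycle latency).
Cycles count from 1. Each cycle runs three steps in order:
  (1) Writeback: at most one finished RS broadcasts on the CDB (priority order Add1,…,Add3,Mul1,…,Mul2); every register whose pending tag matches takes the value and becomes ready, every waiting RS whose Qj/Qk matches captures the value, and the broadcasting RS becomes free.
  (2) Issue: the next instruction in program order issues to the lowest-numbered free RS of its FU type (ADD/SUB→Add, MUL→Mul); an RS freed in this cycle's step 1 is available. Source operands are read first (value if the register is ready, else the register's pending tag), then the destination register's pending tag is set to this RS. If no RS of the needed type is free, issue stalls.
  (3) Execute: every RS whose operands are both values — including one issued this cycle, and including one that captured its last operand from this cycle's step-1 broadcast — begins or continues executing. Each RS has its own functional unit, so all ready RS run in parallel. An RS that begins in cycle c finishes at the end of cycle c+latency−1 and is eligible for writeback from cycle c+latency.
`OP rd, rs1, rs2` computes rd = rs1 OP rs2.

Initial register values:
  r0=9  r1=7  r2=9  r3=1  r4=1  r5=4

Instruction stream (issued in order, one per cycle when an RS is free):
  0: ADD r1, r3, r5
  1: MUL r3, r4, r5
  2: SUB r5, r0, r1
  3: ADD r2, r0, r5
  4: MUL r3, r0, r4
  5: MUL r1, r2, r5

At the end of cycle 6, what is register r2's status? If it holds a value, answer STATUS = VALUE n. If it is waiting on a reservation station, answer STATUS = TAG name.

STATUS = TAG Add2

cycle 1: issue ADD r1<-Add1 // r0:9,r1:Add1,r2:9,r3:1,r4:1,r5:4
cycle 2: issue MUL r3<-Mul1 // r0:9,r1:Add1,r2:9,r3:Mul1,r4:1,r5:4
cycle 3: CDB Add1=5; issue SUB r5<-Add1 // r0:9,r1:5,r2:9,r3:Mul1,r4:1,r5:Add1
cycle 4: issue ADD r2<-Add2 // r0:9,r1:5,r2:Add2,r3:Mul1,r4:1,r5:Add1
cycle 5: CDB Add1=4; issue MUL r3<-Mul2 // r0:9,r1:5,r2:Add2,r3:Mul2,r4:1,r5:4
cycle 6: stall // r0:9,r1:5,r2:Add2,r3:Mul2,r4:1,r5:4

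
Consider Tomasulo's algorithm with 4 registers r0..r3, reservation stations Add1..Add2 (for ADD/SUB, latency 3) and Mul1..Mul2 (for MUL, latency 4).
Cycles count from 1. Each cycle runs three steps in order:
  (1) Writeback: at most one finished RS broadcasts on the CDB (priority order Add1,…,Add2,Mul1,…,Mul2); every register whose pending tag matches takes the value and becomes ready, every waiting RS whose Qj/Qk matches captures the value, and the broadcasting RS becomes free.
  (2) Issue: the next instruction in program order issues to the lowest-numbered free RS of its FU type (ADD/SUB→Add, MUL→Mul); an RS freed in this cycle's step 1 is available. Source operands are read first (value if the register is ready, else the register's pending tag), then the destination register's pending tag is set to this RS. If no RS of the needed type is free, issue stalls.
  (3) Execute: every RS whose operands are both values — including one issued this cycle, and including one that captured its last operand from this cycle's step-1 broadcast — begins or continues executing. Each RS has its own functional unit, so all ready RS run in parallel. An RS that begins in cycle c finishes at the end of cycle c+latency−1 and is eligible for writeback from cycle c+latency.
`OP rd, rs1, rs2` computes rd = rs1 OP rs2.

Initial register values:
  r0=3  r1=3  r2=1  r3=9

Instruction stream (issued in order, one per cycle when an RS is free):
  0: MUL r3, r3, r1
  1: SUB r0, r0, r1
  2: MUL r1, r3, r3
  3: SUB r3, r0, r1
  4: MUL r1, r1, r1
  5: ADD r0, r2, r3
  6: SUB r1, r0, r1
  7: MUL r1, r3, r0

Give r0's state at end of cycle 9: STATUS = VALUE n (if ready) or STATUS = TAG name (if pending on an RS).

cycle 1: issue MUL r3<-Mul1 // r0:3,r1:3,r2:1,r3:Mul1
cycle 2: issue SUB r0<-Add1 // r0:Add1,r1:3,r2:1,r3:Mul1
cycle 3: issue MUL r1<-Mul2 // r0:Add1,r1:Mul2,r2:1,r3:Mul1
cycle 4: issue SUB r3<-Add2 // r0:Add1,r1:Mul2,r2:1,r3:Add2
cycle 5: CDB Add1=0; stall // r0:0,r1:Mul2,r2:1,r3:Add2
cycle 6: CDB Mul1=27; issue MUL r1<-Mul1 // r0:0,r1:Mul1,r2:1,r3:Add2
cycle 7: issue ADD r0<-Add1 // r0:Add1,r1:Mul1,r2:1,r3:Add2
cycle 8: stall // r0:Add1,r1:Mul1,r2:1,r3:Add2
cycle 9: stall // r0:Add1,r1:Mul1,r2:1,r3:Add2

STATUS = TAG Add1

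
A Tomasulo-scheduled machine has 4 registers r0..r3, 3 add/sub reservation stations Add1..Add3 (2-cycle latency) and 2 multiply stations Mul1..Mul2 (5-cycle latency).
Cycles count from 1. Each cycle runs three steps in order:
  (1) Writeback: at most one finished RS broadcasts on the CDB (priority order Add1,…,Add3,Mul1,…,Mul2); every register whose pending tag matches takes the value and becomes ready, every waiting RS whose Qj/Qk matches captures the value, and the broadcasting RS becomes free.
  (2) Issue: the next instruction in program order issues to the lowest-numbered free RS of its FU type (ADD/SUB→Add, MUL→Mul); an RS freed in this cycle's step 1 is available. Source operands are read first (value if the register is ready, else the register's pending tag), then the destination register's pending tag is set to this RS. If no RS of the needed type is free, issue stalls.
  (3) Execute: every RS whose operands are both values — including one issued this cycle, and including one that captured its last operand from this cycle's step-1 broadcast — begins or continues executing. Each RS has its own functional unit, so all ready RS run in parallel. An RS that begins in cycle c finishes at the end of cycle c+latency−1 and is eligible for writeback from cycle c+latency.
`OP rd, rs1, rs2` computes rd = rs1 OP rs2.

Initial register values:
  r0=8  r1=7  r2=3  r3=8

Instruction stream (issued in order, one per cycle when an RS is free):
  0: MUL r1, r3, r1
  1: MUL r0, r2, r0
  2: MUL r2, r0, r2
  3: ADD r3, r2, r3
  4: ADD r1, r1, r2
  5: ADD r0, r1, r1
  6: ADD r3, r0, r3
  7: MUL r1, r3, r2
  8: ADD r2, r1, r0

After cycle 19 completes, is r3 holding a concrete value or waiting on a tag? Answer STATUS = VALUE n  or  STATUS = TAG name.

STATUS = VALUE 336

cycle 1: issue MUL r1<-Mul1 // r0:8,r1:Mul1,r2:3,r3:8
cycle 2: issue MUL r0<-Mul2 // r0:Mul2,r1:Mul1,r2:3,r3:8
cycle 3: stall // r0:Mul2,r1:Mul1,r2:3,r3:8
cycle 4: stall // r0:Mul2,r1:Mul1,r2:3,r3:8
cycle 5: stall // r0:Mul2,r1:Mul1,r2:3,r3:8
cycle 6: CDB Mul1=56; issue MUL r2<-Mul1 // r0:Mul2,r1:56,r2:Mul1,r3:8
cycle 7: CDB Mul2=24; issue ADD r3<-Add1 // r0:24,r1:56,r2:Mul1,r3:Add1
cycle 8: issue ADD r1<-Add2 // r0:24,r1:Add2,r2:Mul1,r3:Add1
cycle 9: issue ADD r0<-Add3 // r0:Add3,r1:Add2,r2:Mul1,r3:Add1
cycle 10: stall // r0:Add3,r1:Add2,r2:Mul1,r3:Add1
cycle 11: stall // r0:Add3,r1:Add2,r2:Mul1,r3:Add1
cycle 12: CDB Mul1=72; stall // r0:Add3,r1:Add2,r2:72,r3:Add1
cycle 13: stall // r0:Add3,r1:Add2,r2:72,r3:Add1
cycle 14: CDB Add1=80; issue ADD r3<-Add1 // r0:Add3,r1:Add2,r2:72,r3:Add1
cycle 15: CDB Add2=128; issue MUL r1<-Mul1 // r0:Add3,r1:Mul1,r2:72,r3:Add1
cycle 16: issue ADD r2<-Add2 // r0:Add3,r1:Mul1,r2:Add2,r3:Add1
cycle 17: CDB Add3=256 // r0:256,r1:Mul1,r2:Add2,r3:Add1
cycle 18: - // r0:256,r1:Mul1,r2:Add2,r3:Add1
cycle 19: CDB Add1=336 // r0:256,r1:Mul1,r2:Add2,r3:336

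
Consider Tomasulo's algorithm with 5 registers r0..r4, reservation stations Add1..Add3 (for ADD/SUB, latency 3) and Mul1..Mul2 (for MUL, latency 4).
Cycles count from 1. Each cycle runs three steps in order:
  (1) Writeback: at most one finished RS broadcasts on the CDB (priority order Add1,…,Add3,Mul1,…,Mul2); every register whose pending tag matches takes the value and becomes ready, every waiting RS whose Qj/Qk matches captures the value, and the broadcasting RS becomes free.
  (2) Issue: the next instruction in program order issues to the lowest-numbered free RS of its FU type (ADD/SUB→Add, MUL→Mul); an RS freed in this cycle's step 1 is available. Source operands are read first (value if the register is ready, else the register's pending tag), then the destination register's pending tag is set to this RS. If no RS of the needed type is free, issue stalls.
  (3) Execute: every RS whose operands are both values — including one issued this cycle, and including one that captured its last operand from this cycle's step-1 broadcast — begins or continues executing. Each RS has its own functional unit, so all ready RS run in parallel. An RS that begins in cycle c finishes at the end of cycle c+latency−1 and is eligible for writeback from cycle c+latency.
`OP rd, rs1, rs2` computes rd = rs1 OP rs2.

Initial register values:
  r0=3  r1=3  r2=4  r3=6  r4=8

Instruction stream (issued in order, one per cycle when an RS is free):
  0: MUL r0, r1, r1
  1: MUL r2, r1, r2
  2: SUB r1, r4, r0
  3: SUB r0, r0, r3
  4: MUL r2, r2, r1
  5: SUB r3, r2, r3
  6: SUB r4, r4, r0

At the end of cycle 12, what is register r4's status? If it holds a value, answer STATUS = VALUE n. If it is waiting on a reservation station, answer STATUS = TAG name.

STATUS = VALUE 5

cycle 1: issue MUL r0<-Mul1 // r0:Mul1,r1:3,r2:4,r3:6,r4:8
cycle 2: issue MUL r2<-Mul2 // r0:Mul1,r1:3,r2:Mul2,r3:6,r4:8
cycle 3: issue SUB r1<-Add1 // r0:Mul1,r1:Add1,r2:Mul2,r3:6,r4:8
cycle 4: issue SUB r0<-Add2 // r0:Add2,r1:Add1,r2:Mul2,r3:6,r4:8
cycle 5: CDB Mul1=9; issue MUL r2<-Mul1 // r0:Add2,r1:Add1,r2:Mul1,r3:6,r4:8
cycle 6: CDB Mul2=12; issue SUB r3<-Add3 // r0:Add2,r1:Add1,r2:Mul1,r3:Add3,r4:8
cycle 7: stall // r0:Add2,r1:Add1,r2:Mul1,r3:Add3,r4:8
cycle 8: CDB Add1=-1; issue SUB r4<-Add1 // r0:Add2,r1:-1,r2:Mul1,r3:Add3,r4:Add1
cycle 9: CDB Add2=3 // r0:3,r1:-1,r2:Mul1,r3:Add3,r4:Add1
cycle 10: - // r0:3,r1:-1,r2:Mul1,r3:Add3,r4:Add1
cycle 11: - // r0:3,r1:-1,r2:Mul1,r3:Add3,r4:Add1
cycle 12: CDB Add1=5 // r0:3,r1:-1,r2:Mul1,r3:Add3,r4:5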